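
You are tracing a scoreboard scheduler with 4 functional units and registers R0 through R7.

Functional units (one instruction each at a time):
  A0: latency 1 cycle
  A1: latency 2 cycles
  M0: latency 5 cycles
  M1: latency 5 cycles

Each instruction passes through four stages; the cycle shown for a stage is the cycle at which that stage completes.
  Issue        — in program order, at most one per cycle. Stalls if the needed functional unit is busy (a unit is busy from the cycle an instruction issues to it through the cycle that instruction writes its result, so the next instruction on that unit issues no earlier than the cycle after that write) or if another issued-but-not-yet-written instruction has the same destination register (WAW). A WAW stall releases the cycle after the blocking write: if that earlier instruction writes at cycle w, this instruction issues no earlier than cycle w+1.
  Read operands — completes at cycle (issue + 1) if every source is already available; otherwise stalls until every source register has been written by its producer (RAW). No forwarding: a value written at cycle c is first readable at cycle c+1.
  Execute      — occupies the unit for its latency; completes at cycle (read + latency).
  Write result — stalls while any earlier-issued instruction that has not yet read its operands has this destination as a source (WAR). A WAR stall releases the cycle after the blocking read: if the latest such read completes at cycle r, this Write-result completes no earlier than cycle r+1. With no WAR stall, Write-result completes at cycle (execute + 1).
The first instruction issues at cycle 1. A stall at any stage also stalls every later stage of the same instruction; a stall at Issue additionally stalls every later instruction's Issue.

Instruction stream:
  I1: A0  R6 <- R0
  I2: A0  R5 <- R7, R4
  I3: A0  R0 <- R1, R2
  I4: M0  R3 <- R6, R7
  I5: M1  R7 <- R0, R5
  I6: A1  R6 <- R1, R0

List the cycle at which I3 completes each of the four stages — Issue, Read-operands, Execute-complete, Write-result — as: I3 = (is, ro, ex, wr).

I3 = (9, 10, 11, 12)

cycle 1: I1 dispatched to A0
cycle 2: I1 operands ready
cycle 3: I1 complete
cycle 4: R6←I1
cycle 5: I2 dispatched to A0
cycle 6: I2 operands ready
cycle 7: I2 complete
cycle 8: R5←I2
cycle 9: I3 dispatched to A0
cycle 10: I3 operands ready, I4 dispatched to M0
cycle 11: I3 complete, I4 operands ready, I5 dispatched to M1
cycle 12: R0←I3, I6 dispatched to A1
cycle 13: I5 operands ready, I6 operands ready
cycle 15: I6 complete
cycle 16: I4 complete, R6←I6
cycle 17: R3←I4
cycle 18: I5 complete
cycle 19: R7←I5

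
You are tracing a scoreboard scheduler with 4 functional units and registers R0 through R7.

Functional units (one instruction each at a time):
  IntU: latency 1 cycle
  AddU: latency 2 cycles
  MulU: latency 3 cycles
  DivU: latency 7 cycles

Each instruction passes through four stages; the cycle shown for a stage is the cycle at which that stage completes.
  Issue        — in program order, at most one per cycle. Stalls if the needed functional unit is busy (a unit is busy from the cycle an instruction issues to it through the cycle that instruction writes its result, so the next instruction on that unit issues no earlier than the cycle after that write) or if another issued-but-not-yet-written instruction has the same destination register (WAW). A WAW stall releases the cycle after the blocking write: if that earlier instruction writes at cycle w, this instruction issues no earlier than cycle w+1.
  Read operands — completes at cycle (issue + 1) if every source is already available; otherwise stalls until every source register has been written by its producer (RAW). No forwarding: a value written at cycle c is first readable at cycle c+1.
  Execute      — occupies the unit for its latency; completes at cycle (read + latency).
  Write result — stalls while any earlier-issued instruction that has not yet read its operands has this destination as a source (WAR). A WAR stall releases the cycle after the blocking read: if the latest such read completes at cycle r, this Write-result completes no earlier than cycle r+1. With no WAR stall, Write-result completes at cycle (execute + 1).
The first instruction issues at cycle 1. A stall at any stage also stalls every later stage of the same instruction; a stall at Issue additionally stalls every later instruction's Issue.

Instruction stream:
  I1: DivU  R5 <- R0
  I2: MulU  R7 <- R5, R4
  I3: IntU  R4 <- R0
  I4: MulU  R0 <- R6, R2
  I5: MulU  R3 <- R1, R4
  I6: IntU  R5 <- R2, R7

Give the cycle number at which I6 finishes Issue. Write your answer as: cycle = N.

cycle = 23

[1] issue I1 (DivU)
[2] I1 read-ops, issue I2 (MulU)
[3] issue I3 (IntU)
[4] I3 read-ops
[5] I3 finished on IntU
[9] I1 finished on DivU
[10] I1→R5
[11] I2 read-ops
[12] I3→R4
[14] I2 finished on MulU
[15] I2→R7
[16] issue I4 (MulU)
[17] I4 read-ops
[20] I4 finished on MulU
[21] I4→R0
[22] issue I5 (MulU)
[23] I5 read-ops, issue I6 (IntU)
[24] I6 read-ops
[25] I6 finished on IntU
[26] I5 finished on MulU, I6→R5
[27] I5→R3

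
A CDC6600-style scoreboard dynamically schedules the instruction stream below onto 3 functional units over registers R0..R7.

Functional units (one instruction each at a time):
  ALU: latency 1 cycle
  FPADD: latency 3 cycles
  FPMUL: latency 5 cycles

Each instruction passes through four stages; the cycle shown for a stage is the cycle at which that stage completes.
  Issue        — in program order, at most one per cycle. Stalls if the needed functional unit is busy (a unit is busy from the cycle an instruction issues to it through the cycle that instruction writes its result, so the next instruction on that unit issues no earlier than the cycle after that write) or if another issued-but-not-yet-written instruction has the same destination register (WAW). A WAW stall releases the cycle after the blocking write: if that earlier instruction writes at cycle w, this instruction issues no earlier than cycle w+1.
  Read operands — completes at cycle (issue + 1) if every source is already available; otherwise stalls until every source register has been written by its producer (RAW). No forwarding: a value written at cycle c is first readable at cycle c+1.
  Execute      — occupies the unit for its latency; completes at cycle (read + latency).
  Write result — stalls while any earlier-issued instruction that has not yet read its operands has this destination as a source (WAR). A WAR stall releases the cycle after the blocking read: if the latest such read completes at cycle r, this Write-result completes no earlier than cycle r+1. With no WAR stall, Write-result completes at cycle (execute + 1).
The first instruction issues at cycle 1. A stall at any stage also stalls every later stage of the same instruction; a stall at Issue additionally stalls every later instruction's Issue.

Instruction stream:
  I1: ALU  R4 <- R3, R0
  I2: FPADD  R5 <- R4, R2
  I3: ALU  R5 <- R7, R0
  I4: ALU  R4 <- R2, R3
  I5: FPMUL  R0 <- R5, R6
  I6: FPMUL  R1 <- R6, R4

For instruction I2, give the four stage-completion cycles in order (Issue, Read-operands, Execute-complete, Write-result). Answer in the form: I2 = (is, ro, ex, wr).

1) issue 1, read 2, done 3, write 4
2) issue 2, read 5, done 8, write 9  <RAW R4: wait I1 write@4>
3) issue 10, read 11, done 12, write 13  <WAW R5: wait I2 write@9>
4) issue 14, read 15, done 16, write 17  <struct: ALU busy until I3 writes@13>
5) issue 15, read 16, done 21, write 22
6) issue 23, read 24, done 29, write 30  <struct: FPMUL busy until I5 writes@22>

I2 = (2, 5, 8, 9)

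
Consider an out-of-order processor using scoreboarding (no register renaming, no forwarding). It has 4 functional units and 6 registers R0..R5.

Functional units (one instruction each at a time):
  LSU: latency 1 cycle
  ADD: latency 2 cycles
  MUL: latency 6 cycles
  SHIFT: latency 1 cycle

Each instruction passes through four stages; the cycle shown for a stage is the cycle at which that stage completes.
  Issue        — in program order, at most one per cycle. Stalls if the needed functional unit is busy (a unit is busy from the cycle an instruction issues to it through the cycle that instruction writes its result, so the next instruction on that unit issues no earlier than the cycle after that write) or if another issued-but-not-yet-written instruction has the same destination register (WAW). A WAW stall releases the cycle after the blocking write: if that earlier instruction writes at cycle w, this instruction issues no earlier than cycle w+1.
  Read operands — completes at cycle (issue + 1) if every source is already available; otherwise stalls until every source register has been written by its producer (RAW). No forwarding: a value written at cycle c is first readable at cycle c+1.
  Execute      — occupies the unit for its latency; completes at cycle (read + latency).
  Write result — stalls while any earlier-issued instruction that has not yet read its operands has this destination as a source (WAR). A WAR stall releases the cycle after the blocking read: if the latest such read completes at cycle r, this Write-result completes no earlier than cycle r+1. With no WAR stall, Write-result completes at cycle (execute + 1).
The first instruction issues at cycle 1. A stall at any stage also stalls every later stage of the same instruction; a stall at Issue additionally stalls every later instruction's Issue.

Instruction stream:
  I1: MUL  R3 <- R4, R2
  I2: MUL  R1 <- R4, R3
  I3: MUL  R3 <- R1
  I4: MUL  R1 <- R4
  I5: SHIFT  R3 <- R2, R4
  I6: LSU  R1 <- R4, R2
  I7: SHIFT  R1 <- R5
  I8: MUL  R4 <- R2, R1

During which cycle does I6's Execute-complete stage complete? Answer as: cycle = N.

cycle = 39

[1] I1 issues→MUL
[2] I1 reads
[8] I1 exec-done
[9] I1 writes R3
[10] I2 issues→MUL
[11] I2 reads
[17] I2 exec-done
[18] I2 writes R1
[19] I3 issues→MUL
[20] I3 reads
[26] I3 exec-done
[27] I3 writes R3
[28] I4 issues→MUL
[29] I4 reads; I5 issues→SHIFT
[30] I5 reads
[31] I5 exec-done
[32] I5 writes R3
[35] I4 exec-done
[36] I4 writes R1
[37] I6 issues→LSU
[38] I6 reads
[39] I6 exec-done
[40] I6 writes R1
[41] I7 issues→SHIFT
[42] I7 reads; I8 issues→MUL
[43] I7 exec-done
[44] I7 writes R1
[45] I8 reads
[51] I8 exec-done
[52] I8 writes R4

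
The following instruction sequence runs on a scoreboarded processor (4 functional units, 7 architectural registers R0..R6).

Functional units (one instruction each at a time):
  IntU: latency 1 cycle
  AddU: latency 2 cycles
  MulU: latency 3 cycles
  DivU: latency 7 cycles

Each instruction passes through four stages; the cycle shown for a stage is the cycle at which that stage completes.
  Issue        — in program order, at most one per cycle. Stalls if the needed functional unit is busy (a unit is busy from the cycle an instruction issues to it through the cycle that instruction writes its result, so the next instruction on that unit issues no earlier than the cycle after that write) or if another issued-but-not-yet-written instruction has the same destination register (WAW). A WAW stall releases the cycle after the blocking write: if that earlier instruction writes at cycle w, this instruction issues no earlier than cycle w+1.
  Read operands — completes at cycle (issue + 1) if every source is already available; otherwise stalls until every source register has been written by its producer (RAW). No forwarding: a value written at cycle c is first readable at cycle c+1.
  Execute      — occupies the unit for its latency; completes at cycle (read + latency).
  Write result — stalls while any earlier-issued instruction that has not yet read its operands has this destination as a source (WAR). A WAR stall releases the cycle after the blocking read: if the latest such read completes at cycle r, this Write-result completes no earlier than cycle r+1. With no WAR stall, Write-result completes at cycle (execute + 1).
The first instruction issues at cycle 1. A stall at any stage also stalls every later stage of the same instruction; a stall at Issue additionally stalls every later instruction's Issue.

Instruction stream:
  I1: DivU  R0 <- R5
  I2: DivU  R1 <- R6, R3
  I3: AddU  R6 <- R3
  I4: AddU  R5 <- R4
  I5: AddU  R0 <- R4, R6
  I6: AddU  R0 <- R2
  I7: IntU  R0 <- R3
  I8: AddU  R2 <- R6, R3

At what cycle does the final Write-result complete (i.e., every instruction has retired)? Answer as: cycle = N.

cycle = 37

cycle 1: I1→DivU
cycle 2: I1 RO
cycle 9: I1 EX
cycle 10: I1 WR R0
cycle 11: I2→DivU
cycle 12: I2 RO, I3→AddU
cycle 13: I3 RO
cycle 15: I3 EX
cycle 16: I3 WR R6
cycle 17: I4→AddU
cycle 18: I4 RO
cycle 19: I2 EX
cycle 20: I2 WR R1, I4 EX
cycle 21: I4 WR R5
cycle 22: I5→AddU
cycle 23: I5 RO
cycle 25: I5 EX
cycle 26: I5 WR R0
cycle 27: I6→AddU
cycle 28: I6 RO
cycle 30: I6 EX
cycle 31: I6 WR R0
cycle 32: I7→IntU
cycle 33: I7 RO, I8→AddU
cycle 34: I7 EX, I8 RO
cycle 35: I7 WR R0
cycle 36: I8 EX
cycle 37: I8 WR R2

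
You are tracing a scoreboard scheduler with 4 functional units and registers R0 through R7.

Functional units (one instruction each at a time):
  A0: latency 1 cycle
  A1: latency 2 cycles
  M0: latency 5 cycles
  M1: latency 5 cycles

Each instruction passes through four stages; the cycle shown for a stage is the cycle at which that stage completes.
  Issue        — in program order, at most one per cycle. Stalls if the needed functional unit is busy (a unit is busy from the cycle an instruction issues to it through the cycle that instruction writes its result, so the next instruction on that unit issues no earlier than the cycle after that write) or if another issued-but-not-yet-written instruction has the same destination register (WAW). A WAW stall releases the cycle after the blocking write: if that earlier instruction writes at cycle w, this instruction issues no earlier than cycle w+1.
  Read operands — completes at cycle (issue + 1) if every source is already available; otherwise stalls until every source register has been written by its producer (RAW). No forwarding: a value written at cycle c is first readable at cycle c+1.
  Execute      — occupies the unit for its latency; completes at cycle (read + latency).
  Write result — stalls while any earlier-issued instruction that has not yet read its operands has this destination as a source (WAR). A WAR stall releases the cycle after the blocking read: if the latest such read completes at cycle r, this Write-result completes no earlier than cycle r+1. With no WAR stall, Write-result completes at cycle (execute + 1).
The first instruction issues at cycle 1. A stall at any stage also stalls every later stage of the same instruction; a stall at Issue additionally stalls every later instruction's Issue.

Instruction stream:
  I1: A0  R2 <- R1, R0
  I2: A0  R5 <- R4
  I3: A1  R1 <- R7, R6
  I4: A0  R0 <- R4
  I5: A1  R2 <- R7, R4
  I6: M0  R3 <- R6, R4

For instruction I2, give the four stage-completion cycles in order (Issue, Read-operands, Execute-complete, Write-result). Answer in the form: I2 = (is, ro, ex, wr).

c1: I1 dispatched to A0
c2: I1 operands ready
c3: I1 complete
c4: R2←I1
c5: I2 dispatched to A0
c6: I2 operands ready | I3 dispatched to A1
c7: I2 complete | I3 operands ready
c8: R5←I2
c9: I3 complete | I4 dispatched to A0
c10: R1←I3 | I4 operands ready
c11: I4 complete | I5 dispatched to A1
c12: R0←I4 | I5 operands ready | I6 dispatched to M0
c13: I6 operands ready
c14: I5 complete
c15: R2←I5
c18: I6 complete
c19: R3←I6

I2 = (5, 6, 7, 8)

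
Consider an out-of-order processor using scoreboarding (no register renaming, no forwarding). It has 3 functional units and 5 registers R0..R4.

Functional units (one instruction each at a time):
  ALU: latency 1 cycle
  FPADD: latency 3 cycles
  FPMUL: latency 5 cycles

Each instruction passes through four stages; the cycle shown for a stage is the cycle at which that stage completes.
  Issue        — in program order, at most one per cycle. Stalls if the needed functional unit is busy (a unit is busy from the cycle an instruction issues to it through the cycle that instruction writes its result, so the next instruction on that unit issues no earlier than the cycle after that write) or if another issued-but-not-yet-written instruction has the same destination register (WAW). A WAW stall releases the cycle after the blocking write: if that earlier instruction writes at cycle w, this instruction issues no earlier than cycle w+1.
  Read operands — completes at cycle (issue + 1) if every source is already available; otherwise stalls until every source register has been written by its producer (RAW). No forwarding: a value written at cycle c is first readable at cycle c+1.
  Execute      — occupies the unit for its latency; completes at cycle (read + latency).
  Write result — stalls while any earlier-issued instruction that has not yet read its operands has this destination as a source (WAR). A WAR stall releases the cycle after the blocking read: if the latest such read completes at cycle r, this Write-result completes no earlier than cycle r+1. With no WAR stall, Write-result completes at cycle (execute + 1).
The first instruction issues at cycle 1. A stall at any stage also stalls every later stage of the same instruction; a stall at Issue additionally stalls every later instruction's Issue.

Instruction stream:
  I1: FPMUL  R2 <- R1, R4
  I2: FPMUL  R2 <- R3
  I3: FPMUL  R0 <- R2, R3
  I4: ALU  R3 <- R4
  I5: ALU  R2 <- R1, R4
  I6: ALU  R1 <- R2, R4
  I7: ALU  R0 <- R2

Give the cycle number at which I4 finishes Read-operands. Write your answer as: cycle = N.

cycle = 19

I1 -> (1, 2, 7, 8)
I2 -> (9, 10, 15, 16)  // struct: FPMUL busy until I1 writes@8
I3 -> (17, 18, 23, 24)  // struct: FPMUL busy until I2 writes@16
I4 -> (18, 19, 20, 21)
I5 -> (22, 23, 24, 25)  // struct: ALU busy until I4 writes@21
I6 -> (26, 27, 28, 29)  // struct: ALU busy until I5 writes@25
I7 -> (30, 31, 32, 33)  // struct: ALU busy until I6 writes@29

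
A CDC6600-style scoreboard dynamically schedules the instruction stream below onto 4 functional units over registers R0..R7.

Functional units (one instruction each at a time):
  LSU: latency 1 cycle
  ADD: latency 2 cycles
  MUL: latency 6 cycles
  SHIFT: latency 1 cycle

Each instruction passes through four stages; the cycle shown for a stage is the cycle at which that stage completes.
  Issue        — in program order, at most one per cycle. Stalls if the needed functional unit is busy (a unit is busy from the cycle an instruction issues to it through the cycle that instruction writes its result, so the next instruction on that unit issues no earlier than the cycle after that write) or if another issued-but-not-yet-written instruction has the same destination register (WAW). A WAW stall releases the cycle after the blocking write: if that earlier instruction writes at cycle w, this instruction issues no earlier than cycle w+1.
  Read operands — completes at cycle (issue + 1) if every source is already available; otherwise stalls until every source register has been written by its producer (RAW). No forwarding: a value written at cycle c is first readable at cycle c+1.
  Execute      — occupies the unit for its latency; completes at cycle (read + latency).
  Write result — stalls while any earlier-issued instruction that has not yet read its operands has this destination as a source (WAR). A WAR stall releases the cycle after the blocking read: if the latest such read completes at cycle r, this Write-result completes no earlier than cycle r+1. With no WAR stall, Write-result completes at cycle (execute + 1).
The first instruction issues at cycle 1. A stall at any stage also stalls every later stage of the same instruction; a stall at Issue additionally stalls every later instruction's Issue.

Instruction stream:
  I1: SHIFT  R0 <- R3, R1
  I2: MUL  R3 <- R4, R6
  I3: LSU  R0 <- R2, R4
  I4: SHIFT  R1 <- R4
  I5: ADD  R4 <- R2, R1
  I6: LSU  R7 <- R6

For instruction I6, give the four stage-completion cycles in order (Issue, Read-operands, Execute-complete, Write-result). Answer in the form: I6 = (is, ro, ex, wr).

I6 = (9, 10, 11, 12)

t=1  I1→SHIFT
t=2  I1 RO, I2→MUL
t=3  I1 EX, I2 RO
t=4  I1 WR R0
t=5  I3→LSU
t=6  I3 RO, I4→SHIFT
t=7  I3 EX, I4 RO, I5→ADD
t=8  I3 WR R0, I4 EX
t=9  I2 EX, I4 WR R1, I6→LSU
t=10  I2 WR R3, I5 RO, I6 RO
t=11  I6 EX
t=12  I5 EX, I6 WR R7
t=13  I5 WR R4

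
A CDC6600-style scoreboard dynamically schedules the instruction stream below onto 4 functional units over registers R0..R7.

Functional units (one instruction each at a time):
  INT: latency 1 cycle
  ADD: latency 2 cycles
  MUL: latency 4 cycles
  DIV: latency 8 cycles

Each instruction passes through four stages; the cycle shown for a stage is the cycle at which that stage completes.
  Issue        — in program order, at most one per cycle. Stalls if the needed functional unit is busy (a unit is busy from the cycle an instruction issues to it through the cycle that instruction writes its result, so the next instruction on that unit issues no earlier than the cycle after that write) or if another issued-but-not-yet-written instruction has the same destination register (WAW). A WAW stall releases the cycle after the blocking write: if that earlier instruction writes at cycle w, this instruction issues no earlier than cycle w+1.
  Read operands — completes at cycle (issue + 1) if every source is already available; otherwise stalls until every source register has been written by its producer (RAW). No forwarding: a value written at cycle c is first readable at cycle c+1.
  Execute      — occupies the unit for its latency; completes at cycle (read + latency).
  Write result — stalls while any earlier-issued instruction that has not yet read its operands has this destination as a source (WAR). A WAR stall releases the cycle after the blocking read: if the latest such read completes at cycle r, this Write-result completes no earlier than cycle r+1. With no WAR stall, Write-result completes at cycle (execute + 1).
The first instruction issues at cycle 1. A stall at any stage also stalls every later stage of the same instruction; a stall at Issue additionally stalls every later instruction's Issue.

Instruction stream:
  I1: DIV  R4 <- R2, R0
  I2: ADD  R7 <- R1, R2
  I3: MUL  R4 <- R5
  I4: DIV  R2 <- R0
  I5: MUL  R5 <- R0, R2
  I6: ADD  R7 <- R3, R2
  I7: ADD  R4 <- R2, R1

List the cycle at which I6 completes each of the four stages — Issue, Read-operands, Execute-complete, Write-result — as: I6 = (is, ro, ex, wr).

I1: IS=1 RO=2 EX=10 WR=11
I2: IS=2 RO=3 EX=5 WR=6
I3: IS=12 RO=13 EX=17 WR=18  [WAW R4: wait I1 write@11]
I4: IS=13 RO=14 EX=22 WR=23
I5: IS=19 RO=24 EX=28 WR=29  [struct: MUL busy until I3 writes@18; RAW R2: wait I4 write@23]
I6: IS=20 RO=24 EX=26 WR=27  [RAW R2: wait I4 write@23]
I7: IS=28 RO=29 EX=31 WR=32  [struct: ADD busy until I6 writes@27]

I6 = (20, 24, 26, 27)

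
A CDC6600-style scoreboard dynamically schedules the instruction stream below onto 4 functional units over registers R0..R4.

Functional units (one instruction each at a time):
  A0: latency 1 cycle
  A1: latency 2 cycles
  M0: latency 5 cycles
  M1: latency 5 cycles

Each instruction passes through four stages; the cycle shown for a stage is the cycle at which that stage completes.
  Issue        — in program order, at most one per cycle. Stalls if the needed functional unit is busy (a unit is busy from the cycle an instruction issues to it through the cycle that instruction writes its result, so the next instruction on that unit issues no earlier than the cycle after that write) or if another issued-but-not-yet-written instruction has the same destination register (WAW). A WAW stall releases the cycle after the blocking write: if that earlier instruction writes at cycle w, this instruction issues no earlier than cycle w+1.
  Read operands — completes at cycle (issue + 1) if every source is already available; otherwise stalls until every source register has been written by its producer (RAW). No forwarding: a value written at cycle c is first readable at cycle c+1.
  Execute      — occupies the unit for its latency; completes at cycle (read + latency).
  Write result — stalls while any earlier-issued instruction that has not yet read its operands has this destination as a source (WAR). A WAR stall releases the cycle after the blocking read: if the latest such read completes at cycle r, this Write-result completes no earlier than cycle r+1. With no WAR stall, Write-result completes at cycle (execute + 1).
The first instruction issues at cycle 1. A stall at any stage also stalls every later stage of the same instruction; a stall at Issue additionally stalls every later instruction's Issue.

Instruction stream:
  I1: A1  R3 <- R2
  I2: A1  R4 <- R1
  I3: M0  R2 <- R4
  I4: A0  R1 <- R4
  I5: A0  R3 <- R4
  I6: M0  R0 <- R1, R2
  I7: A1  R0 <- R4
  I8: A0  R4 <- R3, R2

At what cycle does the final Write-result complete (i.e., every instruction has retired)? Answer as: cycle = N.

cycle = 30

cycle 1: I1 dispatched to A1
cycle 2: I1 operands ready
cycle 4: I1 complete
cycle 5: R3←I1
cycle 6: I2 dispatched to A1
cycle 7: I2 operands ready; I3 dispatched to M0
cycle 8: I4 dispatched to A0
cycle 9: I2 complete
cycle 10: R4←I2
cycle 11: I3 operands ready; I4 operands ready
cycle 12: I4 complete
cycle 13: R1←I4
cycle 14: I5 dispatched to A0
cycle 15: I5 operands ready
cycle 16: I3 complete; I5 complete
cycle 17: R2←I3; R3←I5
cycle 18: I6 dispatched to M0
cycle 19: I6 operands ready
cycle 24: I6 complete
cycle 25: R0←I6
cycle 26: I7 dispatched to A1
cycle 27: I7 operands ready; I8 dispatched to A0
cycle 28: I8 operands ready
cycle 29: I7 complete; I8 complete
cycle 30: R0←I7; R4←I8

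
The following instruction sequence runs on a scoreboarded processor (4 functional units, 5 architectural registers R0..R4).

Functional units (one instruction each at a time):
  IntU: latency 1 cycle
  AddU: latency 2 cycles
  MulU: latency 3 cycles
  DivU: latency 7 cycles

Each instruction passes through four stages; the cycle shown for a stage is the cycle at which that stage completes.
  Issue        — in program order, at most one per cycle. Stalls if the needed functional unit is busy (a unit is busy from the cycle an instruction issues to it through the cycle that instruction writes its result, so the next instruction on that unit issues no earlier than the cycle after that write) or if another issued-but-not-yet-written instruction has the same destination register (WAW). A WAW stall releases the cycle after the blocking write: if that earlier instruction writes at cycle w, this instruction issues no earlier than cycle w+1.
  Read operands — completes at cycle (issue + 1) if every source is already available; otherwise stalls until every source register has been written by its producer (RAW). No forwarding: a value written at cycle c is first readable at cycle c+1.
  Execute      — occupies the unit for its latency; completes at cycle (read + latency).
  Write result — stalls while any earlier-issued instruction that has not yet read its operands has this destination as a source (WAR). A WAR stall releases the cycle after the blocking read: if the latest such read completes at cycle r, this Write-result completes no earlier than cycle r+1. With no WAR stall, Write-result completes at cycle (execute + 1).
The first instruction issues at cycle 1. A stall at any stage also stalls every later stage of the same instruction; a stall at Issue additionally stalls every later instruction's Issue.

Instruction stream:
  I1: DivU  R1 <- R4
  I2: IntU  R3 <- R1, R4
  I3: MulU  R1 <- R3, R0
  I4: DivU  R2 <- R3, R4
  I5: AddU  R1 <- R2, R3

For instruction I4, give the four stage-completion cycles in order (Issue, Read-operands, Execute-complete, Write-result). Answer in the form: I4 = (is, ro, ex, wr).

I4 = (12, 14, 21, 22)

cycle 1: issue I1 (DivU)
cycle 2: I1 read-ops · issue I2 (IntU)
cycle 9: I1 finished on DivU
cycle 10: I1→R1
cycle 11: I2 read-ops · issue I3 (MulU)
cycle 12: I2 finished on IntU · issue I4 (DivU)
cycle 13: I2→R3
cycle 14: I3 read-ops · I4 read-ops
cycle 17: I3 finished on MulU
cycle 18: I3→R1
cycle 19: issue I5 (AddU)
cycle 21: I4 finished on DivU
cycle 22: I4→R2
cycle 23: I5 read-ops
cycle 25: I5 finished on AddU
cycle 26: I5→R1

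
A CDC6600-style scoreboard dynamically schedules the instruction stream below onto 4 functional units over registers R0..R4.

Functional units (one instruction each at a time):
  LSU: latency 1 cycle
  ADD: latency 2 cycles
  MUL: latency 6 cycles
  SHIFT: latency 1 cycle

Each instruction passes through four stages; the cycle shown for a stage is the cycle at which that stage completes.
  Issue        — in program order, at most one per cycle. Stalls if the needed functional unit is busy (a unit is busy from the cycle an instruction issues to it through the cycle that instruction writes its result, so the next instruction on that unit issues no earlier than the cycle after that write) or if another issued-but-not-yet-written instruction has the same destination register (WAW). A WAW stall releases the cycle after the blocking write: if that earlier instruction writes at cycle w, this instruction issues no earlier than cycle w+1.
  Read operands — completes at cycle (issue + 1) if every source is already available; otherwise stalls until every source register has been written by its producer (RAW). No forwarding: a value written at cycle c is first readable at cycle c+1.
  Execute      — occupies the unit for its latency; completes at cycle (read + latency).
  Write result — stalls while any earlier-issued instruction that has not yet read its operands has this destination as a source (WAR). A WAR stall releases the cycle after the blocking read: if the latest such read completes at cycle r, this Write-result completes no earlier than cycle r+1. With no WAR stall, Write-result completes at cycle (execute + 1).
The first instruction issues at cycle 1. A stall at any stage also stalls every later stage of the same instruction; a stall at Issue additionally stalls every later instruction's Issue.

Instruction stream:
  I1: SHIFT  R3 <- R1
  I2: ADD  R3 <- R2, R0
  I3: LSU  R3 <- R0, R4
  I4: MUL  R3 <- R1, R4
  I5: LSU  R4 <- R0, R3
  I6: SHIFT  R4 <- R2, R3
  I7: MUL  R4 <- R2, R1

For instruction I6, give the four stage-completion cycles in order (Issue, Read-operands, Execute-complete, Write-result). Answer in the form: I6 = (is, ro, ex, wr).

I6 = (26, 27, 28, 29)

I1: IS=1 RO=2 EX=3 WR=4
I2: IS=5 RO=6 EX=8 WR=9  [WAW R3: wait I1 write@4]
I3: IS=10 RO=11 EX=12 WR=13  [WAW R3: wait I2 write@9]
I4: IS=14 RO=15 EX=21 WR=22  [WAW R3: wait I3 write@13]
I5: IS=15 RO=23 EX=24 WR=25  [RAW R3: wait I4 write@22]
I6: IS=26 RO=27 EX=28 WR=29  [WAW R4: wait I5 write@25]
I7: IS=30 RO=31 EX=37 WR=38  [WAW R4: wait I6 write@29]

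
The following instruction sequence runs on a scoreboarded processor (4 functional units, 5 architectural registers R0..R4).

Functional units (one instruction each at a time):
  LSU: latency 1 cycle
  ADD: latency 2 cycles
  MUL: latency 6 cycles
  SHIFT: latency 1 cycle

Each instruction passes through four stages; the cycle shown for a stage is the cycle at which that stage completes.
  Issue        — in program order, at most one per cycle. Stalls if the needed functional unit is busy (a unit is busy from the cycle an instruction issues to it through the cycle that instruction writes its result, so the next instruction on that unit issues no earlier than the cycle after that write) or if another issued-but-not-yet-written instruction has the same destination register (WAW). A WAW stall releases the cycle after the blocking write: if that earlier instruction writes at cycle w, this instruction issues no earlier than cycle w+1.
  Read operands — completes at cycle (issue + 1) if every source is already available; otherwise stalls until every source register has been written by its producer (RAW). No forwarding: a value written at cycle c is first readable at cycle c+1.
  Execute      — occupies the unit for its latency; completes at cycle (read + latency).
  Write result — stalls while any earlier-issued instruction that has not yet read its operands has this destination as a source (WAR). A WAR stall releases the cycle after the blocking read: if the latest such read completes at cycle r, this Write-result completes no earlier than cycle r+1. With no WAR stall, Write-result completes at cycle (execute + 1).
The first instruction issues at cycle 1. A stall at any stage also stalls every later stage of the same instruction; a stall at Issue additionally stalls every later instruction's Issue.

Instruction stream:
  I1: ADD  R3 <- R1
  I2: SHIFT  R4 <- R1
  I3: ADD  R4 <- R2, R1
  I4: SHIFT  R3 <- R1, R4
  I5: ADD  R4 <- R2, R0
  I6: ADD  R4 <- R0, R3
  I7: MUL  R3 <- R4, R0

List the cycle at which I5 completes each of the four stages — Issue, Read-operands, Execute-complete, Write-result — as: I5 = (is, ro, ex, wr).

c1: I1 dispatched to ADD
c2: I1 operands ready · I2 dispatched to SHIFT
c3: I2 operands ready
c4: I1 complete · I2 complete
c5: R3←I1 · R4←I2
c6: I3 dispatched to ADD
c7: I3 operands ready · I4 dispatched to SHIFT
c9: I3 complete
c10: R4←I3
c11: I4 operands ready · I5 dispatched to ADD
c12: I4 complete · I5 operands ready
c13: R3←I4
c14: I5 complete
c15: R4←I5
c16: I6 dispatched to ADD
c17: I6 operands ready · I7 dispatched to MUL
c19: I6 complete
c20: R4←I6
c21: I7 operands ready
c27: I7 complete
c28: R3←I7

I5 = (11, 12, 14, 15)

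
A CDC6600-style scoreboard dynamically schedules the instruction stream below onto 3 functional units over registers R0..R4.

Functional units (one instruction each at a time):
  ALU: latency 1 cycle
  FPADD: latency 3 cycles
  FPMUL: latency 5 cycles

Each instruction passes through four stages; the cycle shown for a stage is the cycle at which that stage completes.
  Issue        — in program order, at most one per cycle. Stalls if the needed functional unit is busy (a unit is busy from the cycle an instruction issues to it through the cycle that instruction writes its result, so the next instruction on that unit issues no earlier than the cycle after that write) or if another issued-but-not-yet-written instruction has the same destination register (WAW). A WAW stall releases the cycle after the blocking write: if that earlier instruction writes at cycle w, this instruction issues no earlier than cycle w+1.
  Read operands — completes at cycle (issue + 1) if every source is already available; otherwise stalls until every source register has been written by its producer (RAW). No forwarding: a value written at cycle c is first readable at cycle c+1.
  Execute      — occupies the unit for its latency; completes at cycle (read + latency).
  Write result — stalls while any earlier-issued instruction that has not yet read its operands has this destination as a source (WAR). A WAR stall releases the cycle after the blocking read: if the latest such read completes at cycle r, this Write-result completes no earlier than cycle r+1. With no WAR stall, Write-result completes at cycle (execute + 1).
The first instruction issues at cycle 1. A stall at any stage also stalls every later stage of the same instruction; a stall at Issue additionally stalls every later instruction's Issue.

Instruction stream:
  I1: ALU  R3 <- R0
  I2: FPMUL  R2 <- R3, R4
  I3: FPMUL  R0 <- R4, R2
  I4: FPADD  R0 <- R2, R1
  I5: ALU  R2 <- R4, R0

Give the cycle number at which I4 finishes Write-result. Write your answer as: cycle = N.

I1  is:1  ro:2  ex:3  wr:4
I2  is:2  ro:5  ex:10  wr:11  — RAW R3: wait I1 write@4
I3  is:12  ro:13  ex:18  wr:19  — struct: FPMUL busy until I2 writes@11
I4  is:20  ro:21  ex:24  wr:25  — WAW R0: wait I3 write@19
I5  is:21  ro:26  ex:27  wr:28  — RAW R0: wait I4 write@25

cycle = 25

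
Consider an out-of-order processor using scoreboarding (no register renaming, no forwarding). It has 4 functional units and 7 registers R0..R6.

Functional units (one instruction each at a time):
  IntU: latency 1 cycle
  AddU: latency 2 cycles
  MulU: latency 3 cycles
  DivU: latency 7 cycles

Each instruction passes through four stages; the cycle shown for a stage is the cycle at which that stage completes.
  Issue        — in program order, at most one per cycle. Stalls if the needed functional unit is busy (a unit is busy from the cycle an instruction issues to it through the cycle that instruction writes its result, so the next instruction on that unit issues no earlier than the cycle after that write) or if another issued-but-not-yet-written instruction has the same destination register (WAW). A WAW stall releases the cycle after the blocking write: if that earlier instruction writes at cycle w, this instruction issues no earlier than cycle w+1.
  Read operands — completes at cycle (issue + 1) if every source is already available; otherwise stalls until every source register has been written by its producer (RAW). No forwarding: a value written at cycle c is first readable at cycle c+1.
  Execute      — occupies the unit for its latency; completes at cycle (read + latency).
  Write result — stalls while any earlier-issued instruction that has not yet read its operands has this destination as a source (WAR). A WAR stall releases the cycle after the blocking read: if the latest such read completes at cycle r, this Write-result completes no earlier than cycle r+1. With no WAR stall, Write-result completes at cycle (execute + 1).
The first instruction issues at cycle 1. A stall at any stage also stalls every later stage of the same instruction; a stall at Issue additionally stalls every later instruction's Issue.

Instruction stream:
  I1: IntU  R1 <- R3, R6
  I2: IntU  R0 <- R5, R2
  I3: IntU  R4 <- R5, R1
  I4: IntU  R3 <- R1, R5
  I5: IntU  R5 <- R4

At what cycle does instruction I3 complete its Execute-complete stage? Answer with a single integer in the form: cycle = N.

t=1  I1 dispatched to IntU
t=2  I1 operands ready
t=3  I1 complete
t=4  R1←I1
t=5  I2 dispatched to IntU
t=6  I2 operands ready
t=7  I2 complete
t=8  R0←I2
t=9  I3 dispatched to IntU
t=10  I3 operands ready
t=11  I3 complete
t=12  R4←I3
t=13  I4 dispatched to IntU
t=14  I4 operands ready
t=15  I4 complete
t=16  R3←I4
t=17  I5 dispatched to IntU
t=18  I5 operands ready
t=19  I5 complete
t=20  R5←I5

cycle = 11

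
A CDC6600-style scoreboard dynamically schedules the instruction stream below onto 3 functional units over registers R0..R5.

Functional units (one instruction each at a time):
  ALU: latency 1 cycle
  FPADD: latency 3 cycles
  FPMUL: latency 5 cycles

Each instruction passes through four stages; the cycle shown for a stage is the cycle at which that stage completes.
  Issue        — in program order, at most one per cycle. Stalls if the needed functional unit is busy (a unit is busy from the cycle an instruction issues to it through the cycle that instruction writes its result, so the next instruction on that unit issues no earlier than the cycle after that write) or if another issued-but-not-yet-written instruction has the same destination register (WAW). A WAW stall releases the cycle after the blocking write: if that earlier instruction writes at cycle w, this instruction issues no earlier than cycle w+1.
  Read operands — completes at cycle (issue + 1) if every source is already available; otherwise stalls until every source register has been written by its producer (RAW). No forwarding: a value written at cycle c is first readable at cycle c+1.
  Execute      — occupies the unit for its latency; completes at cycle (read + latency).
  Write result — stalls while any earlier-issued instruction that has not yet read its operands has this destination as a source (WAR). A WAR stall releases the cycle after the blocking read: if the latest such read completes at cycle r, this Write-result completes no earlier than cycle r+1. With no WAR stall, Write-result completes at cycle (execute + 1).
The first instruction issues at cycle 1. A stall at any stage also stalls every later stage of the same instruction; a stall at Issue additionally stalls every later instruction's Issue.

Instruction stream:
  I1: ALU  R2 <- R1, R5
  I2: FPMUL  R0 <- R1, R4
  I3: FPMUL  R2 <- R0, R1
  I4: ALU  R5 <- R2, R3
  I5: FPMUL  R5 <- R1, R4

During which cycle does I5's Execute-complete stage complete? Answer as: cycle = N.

cycle = 27

I1 -> (1, 2, 3, 4)
I2 -> (2, 3, 8, 9)
I3 -> (10, 11, 16, 17)  // struct: FPMUL busy until I2 writes@9
I4 -> (11, 18, 19, 20)  // RAW R2: wait I3 write@17
I5 -> (21, 22, 27, 28)  // WAW R5: wait I4 write@20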